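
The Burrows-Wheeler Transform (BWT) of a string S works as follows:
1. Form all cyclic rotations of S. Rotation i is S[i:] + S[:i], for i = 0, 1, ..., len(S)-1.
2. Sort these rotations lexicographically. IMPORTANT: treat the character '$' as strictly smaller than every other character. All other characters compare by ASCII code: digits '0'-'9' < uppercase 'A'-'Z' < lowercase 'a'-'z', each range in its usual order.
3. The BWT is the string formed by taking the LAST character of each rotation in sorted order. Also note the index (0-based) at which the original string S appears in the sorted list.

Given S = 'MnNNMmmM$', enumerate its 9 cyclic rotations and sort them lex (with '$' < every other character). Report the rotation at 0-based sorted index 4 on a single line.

All 9 rotations (rotation i = S[i:]+S[:i]):
  rot[0] = MnNNMmmM$
  rot[1] = nNNMmmM$M
  rot[2] = NNMmmM$Mn
  rot[3] = NMmmM$MnN
  rot[4] = MmmM$MnNN
  rot[5] = mmM$MnNNM
  rot[6] = mM$MnNNMm
  rot[7] = M$MnNNMmm
  rot[8] = $MnNNMmmM
Sorted (with $ < everything):
  sorted[0] = $MnNNMmmM
  sorted[1] = M$MnNNMmm
  sorted[2] = MmmM$MnNN
  sorted[3] = MnNNMmmM$
  sorted[4] = NMmmM$MnN
  sorted[5] = NNMmmM$Mn
  sorted[6] = mM$MnNNMm
  sorted[7] = mmM$MnNNM
  sorted[8] = nNNMmmM$M
sorted[4] = NMmmM$MnN

Answer: NMmmM$MnN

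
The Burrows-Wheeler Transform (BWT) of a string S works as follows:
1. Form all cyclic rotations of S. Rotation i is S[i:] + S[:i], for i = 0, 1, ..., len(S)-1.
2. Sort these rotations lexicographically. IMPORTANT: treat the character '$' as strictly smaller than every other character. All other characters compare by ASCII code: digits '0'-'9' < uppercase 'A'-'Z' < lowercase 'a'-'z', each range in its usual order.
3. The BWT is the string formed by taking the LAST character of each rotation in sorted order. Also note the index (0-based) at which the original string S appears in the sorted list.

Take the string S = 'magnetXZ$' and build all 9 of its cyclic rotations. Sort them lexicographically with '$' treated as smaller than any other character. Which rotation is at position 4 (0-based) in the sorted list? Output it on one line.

All 9 rotations (rotation i = S[i:]+S[:i]):
  rot[0] = magnetXZ$
  rot[1] = agnetXZ$m
  rot[2] = gnetXZ$ma
  rot[3] = netXZ$mag
  rot[4] = etXZ$magn
  rot[5] = tXZ$magne
  rot[6] = XZ$magnet
  rot[7] = Z$magnetX
  rot[8] = $magnetXZ
Sorted (with $ < everything):
  sorted[0] = $magnetXZ
  sorted[1] = XZ$magnet
  sorted[2] = Z$magnetX
  sorted[3] = agnetXZ$m
  sorted[4] = etXZ$magn
  sorted[5] = gnetXZ$ma
  sorted[6] = magnetXZ$
  sorted[7] = netXZ$mag
  sorted[8] = tXZ$magne
sorted[4] = etXZ$magn

Answer: etXZ$magn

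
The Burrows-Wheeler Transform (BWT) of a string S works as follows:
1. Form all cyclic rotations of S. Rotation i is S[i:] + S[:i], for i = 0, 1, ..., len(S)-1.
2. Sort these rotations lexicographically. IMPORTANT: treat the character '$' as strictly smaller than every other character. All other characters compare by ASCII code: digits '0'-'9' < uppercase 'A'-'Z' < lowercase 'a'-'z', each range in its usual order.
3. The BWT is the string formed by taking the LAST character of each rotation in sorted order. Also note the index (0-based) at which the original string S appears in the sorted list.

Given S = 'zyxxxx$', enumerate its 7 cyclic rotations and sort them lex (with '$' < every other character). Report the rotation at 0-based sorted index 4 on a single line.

Answer: xxxx$zy

Derivation:
All 7 rotations (rotation i = S[i:]+S[:i]):
  rot[0] = zyxxxx$
  rot[1] = yxxxx$z
  rot[2] = xxxx$zy
  rot[3] = xxx$zyx
  rot[4] = xx$zyxx
  rot[5] = x$zyxxx
  rot[6] = $zyxxxx
Sorted (with $ < everything):
  sorted[0] = $zyxxxx
  sorted[1] = x$zyxxx
  sorted[2] = xx$zyxx
  sorted[3] = xxx$zyx
  sorted[4] = xxxx$zy
  sorted[5] = yxxxx$z
  sorted[6] = zyxxxx$
sorted[4] = xxxx$zy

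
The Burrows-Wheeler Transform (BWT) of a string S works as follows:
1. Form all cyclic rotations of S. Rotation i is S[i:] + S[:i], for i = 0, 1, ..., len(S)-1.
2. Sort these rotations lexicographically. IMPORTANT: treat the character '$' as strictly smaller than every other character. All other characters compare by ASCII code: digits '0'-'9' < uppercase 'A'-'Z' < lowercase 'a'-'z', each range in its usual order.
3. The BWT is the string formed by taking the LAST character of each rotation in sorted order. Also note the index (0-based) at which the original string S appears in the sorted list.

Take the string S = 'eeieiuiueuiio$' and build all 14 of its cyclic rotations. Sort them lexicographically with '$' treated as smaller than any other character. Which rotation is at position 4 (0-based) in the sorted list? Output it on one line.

Answer: euiio$eeieiuiu

Derivation:
All 14 rotations (rotation i = S[i:]+S[:i]):
  rot[0] = eeieiuiueuiio$
  rot[1] = eieiuiueuiio$e
  rot[2] = ieiuiueuiio$ee
  rot[3] = eiuiueuiio$eei
  rot[4] = iuiueuiio$eeie
  rot[5] = uiueuiio$eeiei
  rot[6] = iueuiio$eeieiu
  rot[7] = ueuiio$eeieiui
  rot[8] = euiio$eeieiuiu
  rot[9] = uiio$eeieiuiue
  rot[10] = iio$eeieiuiueu
  rot[11] = io$eeieiuiueui
  rot[12] = o$eeieiuiueuii
  rot[13] = $eeieiuiueuiio
Sorted (with $ < everything):
  sorted[0] = $eeieiuiueuiio
  sorted[1] = eeieiuiueuiio$
  sorted[2] = eieiuiueuiio$e
  sorted[3] = eiuiueuiio$eei
  sorted[4] = euiio$eeieiuiu
  sorted[5] = ieiuiueuiio$ee
  sorted[6] = iio$eeieiuiueu
  sorted[7] = io$eeieiuiueui
  sorted[8] = iueuiio$eeieiu
  sorted[9] = iuiueuiio$eeie
  sorted[10] = o$eeieiuiueuii
  sorted[11] = ueuiio$eeieiui
  sorted[12] = uiio$eeieiuiue
  sorted[13] = uiueuiio$eeiei
sorted[4] = euiio$eeieiuiu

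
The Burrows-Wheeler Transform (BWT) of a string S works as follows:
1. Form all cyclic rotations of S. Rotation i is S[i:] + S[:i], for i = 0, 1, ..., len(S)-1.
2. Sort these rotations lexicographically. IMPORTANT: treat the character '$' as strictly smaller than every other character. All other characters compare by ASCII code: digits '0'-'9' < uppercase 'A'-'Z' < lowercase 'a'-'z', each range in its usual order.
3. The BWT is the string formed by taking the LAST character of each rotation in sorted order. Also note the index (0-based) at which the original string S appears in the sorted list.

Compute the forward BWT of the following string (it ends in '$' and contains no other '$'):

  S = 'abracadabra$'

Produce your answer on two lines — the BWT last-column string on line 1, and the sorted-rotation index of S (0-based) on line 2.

All 12 rotations (rotation i = S[i:]+S[:i]):
  rot[0] = abracadabra$
  rot[1] = bracadabra$a
  rot[2] = racadabra$ab
  rot[3] = acadabra$abr
  rot[4] = cadabra$abra
  rot[5] = adabra$abrac
  rot[6] = dabra$abraca
  rot[7] = abra$abracad
  rot[8] = bra$abracada
  rot[9] = ra$abracadab
  rot[10] = a$abracadabr
  rot[11] = $abracadabra
Sorted (with $ < everything):
  sorted[0] = $abracadabra  (last char: 'a')
  sorted[1] = a$abracadabr  (last char: 'r')
  sorted[2] = abra$abracad  (last char: 'd')
  sorted[3] = abracadabra$  (last char: '$')
  sorted[4] = acadabra$abr  (last char: 'r')
  sorted[5] = adabra$abrac  (last char: 'c')
  sorted[6] = bra$abracada  (last char: 'a')
  sorted[7] = bracadabra$a  (last char: 'a')
  sorted[8] = cadabra$abra  (last char: 'a')
  sorted[9] = dabra$abraca  (last char: 'a')
  sorted[10] = ra$abracadab  (last char: 'b')
  sorted[11] = racadabra$ab  (last char: 'b')
Last column: ard$rcaaaabb
Original string S is at sorted index 3

Answer: ard$rcaaaabb
3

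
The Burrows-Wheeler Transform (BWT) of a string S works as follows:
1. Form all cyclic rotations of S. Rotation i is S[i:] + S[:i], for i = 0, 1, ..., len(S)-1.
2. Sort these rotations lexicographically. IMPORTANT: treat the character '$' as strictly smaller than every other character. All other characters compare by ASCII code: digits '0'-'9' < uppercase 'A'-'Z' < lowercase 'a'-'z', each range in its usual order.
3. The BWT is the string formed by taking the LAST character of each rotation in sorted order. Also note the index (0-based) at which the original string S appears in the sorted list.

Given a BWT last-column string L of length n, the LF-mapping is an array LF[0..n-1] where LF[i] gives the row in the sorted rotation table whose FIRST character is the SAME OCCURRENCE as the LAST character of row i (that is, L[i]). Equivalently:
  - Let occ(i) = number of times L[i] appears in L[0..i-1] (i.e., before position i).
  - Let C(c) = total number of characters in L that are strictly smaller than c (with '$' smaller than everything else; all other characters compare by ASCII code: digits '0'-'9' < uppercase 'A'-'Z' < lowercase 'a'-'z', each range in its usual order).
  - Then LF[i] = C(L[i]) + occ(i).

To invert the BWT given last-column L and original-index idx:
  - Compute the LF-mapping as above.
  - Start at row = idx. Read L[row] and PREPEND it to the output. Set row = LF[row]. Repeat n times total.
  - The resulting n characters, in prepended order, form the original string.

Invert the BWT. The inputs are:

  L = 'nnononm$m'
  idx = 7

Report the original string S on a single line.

LF mapping: 3 4 7 5 8 6 1 0 2
Walk LF starting at row 7, prepending L[row]:
  step 1: row=7, L[7]='$', prepend. Next row=LF[7]=0
  step 2: row=0, L[0]='n', prepend. Next row=LF[0]=3
  step 3: row=3, L[3]='n', prepend. Next row=LF[3]=5
  step 4: row=5, L[5]='n', prepend. Next row=LF[5]=6
  step 5: row=6, L[6]='m', prepend. Next row=LF[6]=1
  step 6: row=1, L[1]='n', prepend. Next row=LF[1]=4
  step 7: row=4, L[4]='o', prepend. Next row=LF[4]=8
  step 8: row=8, L[8]='m', prepend. Next row=LF[8]=2
  step 9: row=2, L[2]='o', prepend. Next row=LF[2]=7
Reversed output: omonmnnn$

Answer: omonmnnn$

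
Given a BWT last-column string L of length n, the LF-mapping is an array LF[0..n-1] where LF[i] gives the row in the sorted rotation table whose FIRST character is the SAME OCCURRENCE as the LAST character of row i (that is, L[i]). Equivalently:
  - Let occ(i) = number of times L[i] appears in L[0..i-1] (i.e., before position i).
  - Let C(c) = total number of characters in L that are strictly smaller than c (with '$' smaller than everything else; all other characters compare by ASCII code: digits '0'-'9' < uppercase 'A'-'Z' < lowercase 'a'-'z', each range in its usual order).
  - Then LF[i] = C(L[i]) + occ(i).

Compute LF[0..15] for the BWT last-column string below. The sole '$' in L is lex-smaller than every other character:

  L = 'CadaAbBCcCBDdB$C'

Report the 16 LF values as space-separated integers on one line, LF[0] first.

Answer: 5 10 14 11 1 12 2 6 13 7 3 9 15 4 0 8

Derivation:
Char counts: '$':1, 'A':1, 'B':3, 'C':4, 'D':1, 'a':2, 'b':1, 'c':1, 'd':2
C (first-col start): C('$')=0, C('A')=1, C('B')=2, C('C')=5, C('D')=9, C('a')=10, C('b')=12, C('c')=13, C('d')=14
L[0]='C': occ=0, LF[0]=C('C')+0=5+0=5
L[1]='a': occ=0, LF[1]=C('a')+0=10+0=10
L[2]='d': occ=0, LF[2]=C('d')+0=14+0=14
L[3]='a': occ=1, LF[3]=C('a')+1=10+1=11
L[4]='A': occ=0, LF[4]=C('A')+0=1+0=1
L[5]='b': occ=0, LF[5]=C('b')+0=12+0=12
L[6]='B': occ=0, LF[6]=C('B')+0=2+0=2
L[7]='C': occ=1, LF[7]=C('C')+1=5+1=6
L[8]='c': occ=0, LF[8]=C('c')+0=13+0=13
L[9]='C': occ=2, LF[9]=C('C')+2=5+2=7
L[10]='B': occ=1, LF[10]=C('B')+1=2+1=3
L[11]='D': occ=0, LF[11]=C('D')+0=9+0=9
L[12]='d': occ=1, LF[12]=C('d')+1=14+1=15
L[13]='B': occ=2, LF[13]=C('B')+2=2+2=4
L[14]='$': occ=0, LF[14]=C('$')+0=0+0=0
L[15]='C': occ=3, LF[15]=C('C')+3=5+3=8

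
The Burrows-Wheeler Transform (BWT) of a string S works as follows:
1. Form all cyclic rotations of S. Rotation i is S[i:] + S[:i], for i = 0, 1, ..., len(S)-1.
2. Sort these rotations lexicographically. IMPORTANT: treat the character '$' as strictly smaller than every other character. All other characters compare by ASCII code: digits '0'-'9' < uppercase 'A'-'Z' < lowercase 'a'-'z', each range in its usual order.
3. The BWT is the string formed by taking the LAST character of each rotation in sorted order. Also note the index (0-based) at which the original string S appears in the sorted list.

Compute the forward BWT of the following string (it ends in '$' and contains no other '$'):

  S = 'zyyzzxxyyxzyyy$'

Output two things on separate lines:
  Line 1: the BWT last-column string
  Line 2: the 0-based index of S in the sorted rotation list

All 15 rotations (rotation i = S[i:]+S[:i]):
  rot[0] = zyyzzxxyyxzyyy$
  rot[1] = yyzzxxyyxzyyy$z
  rot[2] = yzzxxyyxzyyy$zy
  rot[3] = zzxxyyxzyyy$zyy
  rot[4] = zxxyyxzyyy$zyyz
  rot[5] = xxyyxzyyy$zyyzz
  rot[6] = xyyxzyyy$zyyzzx
  rot[7] = yyxzyyy$zyyzzxx
  rot[8] = yxzyyy$zyyzzxxy
  rot[9] = xzyyy$zyyzzxxyy
  rot[10] = zyyy$zyyzzxxyyx
  rot[11] = yyy$zyyzzxxyyxz
  rot[12] = yy$zyyzzxxyyxzy
  rot[13] = y$zyyzzxxyyxzyy
  rot[14] = $zyyzzxxyyxzyyy
Sorted (with $ < everything):
  sorted[0] = $zyyzzxxyyxzyyy  (last char: 'y')
  sorted[1] = xxyyxzyyy$zyyzz  (last char: 'z')
  sorted[2] = xyyxzyyy$zyyzzx  (last char: 'x')
  sorted[3] = xzyyy$zyyzzxxyy  (last char: 'y')
  sorted[4] = y$zyyzzxxyyxzyy  (last char: 'y')
  sorted[5] = yxzyyy$zyyzzxxy  (last char: 'y')
  sorted[6] = yy$zyyzzxxyyxzy  (last char: 'y')
  sorted[7] = yyxzyyy$zyyzzxx  (last char: 'x')
  sorted[8] = yyy$zyyzzxxyyxz  (last char: 'z')
  sorted[9] = yyzzxxyyxzyyy$z  (last char: 'z')
  sorted[10] = yzzxxyyxzyyy$zy  (last char: 'y')
  sorted[11] = zxxyyxzyyy$zyyz  (last char: 'z')
  sorted[12] = zyyy$zyyzzxxyyx  (last char: 'x')
  sorted[13] = zyyzzxxyyxzyyy$  (last char: '$')
  sorted[14] = zzxxyyxzyyy$zyy  (last char: 'y')
Last column: yzxyyyyxzzyzx$y
Original string S is at sorted index 13

Answer: yzxyyyyxzzyzx$y
13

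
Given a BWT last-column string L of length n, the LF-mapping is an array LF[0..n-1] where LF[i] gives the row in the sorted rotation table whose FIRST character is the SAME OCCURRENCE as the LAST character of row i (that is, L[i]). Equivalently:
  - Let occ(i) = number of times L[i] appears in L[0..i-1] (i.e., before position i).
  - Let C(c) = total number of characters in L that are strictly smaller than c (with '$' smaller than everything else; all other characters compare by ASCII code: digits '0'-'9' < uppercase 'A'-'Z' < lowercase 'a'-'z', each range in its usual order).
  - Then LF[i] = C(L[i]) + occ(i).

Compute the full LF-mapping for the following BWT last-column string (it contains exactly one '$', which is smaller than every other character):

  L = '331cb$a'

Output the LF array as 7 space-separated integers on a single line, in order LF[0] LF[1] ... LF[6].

Answer: 2 3 1 6 5 0 4

Derivation:
Char counts: '$':1, '1':1, '3':2, 'a':1, 'b':1, 'c':1
C (first-col start): C('$')=0, C('1')=1, C('3')=2, C('a')=4, C('b')=5, C('c')=6
L[0]='3': occ=0, LF[0]=C('3')+0=2+0=2
L[1]='3': occ=1, LF[1]=C('3')+1=2+1=3
L[2]='1': occ=0, LF[2]=C('1')+0=1+0=1
L[3]='c': occ=0, LF[3]=C('c')+0=6+0=6
L[4]='b': occ=0, LF[4]=C('b')+0=5+0=5
L[5]='$': occ=0, LF[5]=C('$')+0=0+0=0
L[6]='a': occ=0, LF[6]=C('a')+0=4+0=4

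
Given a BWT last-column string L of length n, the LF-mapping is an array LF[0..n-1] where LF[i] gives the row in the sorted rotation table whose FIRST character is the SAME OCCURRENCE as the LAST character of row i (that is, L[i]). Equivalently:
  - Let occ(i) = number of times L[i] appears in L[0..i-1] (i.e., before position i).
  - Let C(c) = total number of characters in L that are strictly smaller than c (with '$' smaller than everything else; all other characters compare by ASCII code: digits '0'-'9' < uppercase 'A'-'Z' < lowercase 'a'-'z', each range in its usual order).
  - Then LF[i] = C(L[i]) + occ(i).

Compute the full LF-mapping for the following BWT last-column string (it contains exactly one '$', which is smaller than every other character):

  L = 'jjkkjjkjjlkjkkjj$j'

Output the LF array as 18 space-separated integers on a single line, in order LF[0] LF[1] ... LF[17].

Char counts: '$':1, 'j':10, 'k':6, 'l':1
C (first-col start): C('$')=0, C('j')=1, C('k')=11, C('l')=17
L[0]='j': occ=0, LF[0]=C('j')+0=1+0=1
L[1]='j': occ=1, LF[1]=C('j')+1=1+1=2
L[2]='k': occ=0, LF[2]=C('k')+0=11+0=11
L[3]='k': occ=1, LF[3]=C('k')+1=11+1=12
L[4]='j': occ=2, LF[4]=C('j')+2=1+2=3
L[5]='j': occ=3, LF[5]=C('j')+3=1+3=4
L[6]='k': occ=2, LF[6]=C('k')+2=11+2=13
L[7]='j': occ=4, LF[7]=C('j')+4=1+4=5
L[8]='j': occ=5, LF[8]=C('j')+5=1+5=6
L[9]='l': occ=0, LF[9]=C('l')+0=17+0=17
L[10]='k': occ=3, LF[10]=C('k')+3=11+3=14
L[11]='j': occ=6, LF[11]=C('j')+6=1+6=7
L[12]='k': occ=4, LF[12]=C('k')+4=11+4=15
L[13]='k': occ=5, LF[13]=C('k')+5=11+5=16
L[14]='j': occ=7, LF[14]=C('j')+7=1+7=8
L[15]='j': occ=8, LF[15]=C('j')+8=1+8=9
L[16]='$': occ=0, LF[16]=C('$')+0=0+0=0
L[17]='j': occ=9, LF[17]=C('j')+9=1+9=10

Answer: 1 2 11 12 3 4 13 5 6 17 14 7 15 16 8 9 0 10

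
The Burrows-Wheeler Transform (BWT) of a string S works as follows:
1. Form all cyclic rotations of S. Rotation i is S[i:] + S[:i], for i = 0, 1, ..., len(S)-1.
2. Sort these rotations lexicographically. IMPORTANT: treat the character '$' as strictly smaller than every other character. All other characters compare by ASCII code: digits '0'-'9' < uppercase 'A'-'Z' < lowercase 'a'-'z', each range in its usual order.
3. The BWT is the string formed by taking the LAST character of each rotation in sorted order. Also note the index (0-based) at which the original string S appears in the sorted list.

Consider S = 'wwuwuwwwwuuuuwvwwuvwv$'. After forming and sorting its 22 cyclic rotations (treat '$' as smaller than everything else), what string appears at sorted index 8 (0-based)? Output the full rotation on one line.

All 22 rotations (rotation i = S[i:]+S[:i]):
  rot[0] = wwuwuwwwwuuuuwvwwuvwv$
  rot[1] = wuwuwwwwuuuuwvwwuvwv$w
  rot[2] = uwuwwwwuuuuwvwwuvwv$ww
  rot[3] = wuwwwwuuuuwvwwuvwv$wwu
  rot[4] = uwwwwuuuuwvwwuvwv$wwuw
  rot[5] = wwwwuuuuwvwwuvwv$wwuwu
  rot[6] = wwwuuuuwvwwuvwv$wwuwuw
  rot[7] = wwuuuuwvwwuvwv$wwuwuww
  rot[8] = wuuuuwvwwuvwv$wwuwuwww
  rot[9] = uuuuwvwwuvwv$wwuwuwwww
  rot[10] = uuuwvwwuvwv$wwuwuwwwwu
  rot[11] = uuwvwwuvwv$wwuwuwwwwuu
  rot[12] = uwvwwuvwv$wwuwuwwwwuuu
  rot[13] = wvwwuvwv$wwuwuwwwwuuuu
  rot[14] = vwwuvwv$wwuwuwwwwuuuuw
  rot[15] = wwuvwv$wwuwuwwwwuuuuwv
  rot[16] = wuvwv$wwuwuwwwwuuuuwvw
  rot[17] = uvwv$wwuwuwwwwuuuuwvww
  rot[18] = vwv$wwuwuwwwwuuuuwvwwu
  rot[19] = wv$wwuwuwwwwuuuuwvwwuv
  rot[20] = v$wwuwuwwwwuuuuwvwwuvw
  rot[21] = $wwuwuwwwwuuuuwvwwuvwv
Sorted (with $ < everything):
  sorted[0] = $wwuwuwwwwuuuuwvwwuvwv
  sorted[1] = uuuuwvwwuvwv$wwuwuwwww
  sorted[2] = uuuwvwwuvwv$wwuwuwwwwu
  sorted[3] = uuwvwwuvwv$wwuwuwwwwuu
  sorted[4] = uvwv$wwuwuwwwwuuuuwvww
  sorted[5] = uwuwwwwuuuuwvwwuvwv$ww
  sorted[6] = uwvwwuvwv$wwuwuwwwwuuu
  sorted[7] = uwwwwuuuuwvwwuvwv$wwuw
  sorted[8] = v$wwuwuwwwwuuuuwvwwuvw
  sorted[9] = vwv$wwuwuwwwwuuuuwvwwu
  sorted[10] = vwwuvwv$wwuwuwwwwuuuuw
  sorted[11] = wuuuuwvwwuvwv$wwuwuwww
  sorted[12] = wuvwv$wwuwuwwwwuuuuwvw
  sorted[13] = wuwuwwwwuuuuwvwwuvwv$w
  sorted[14] = wuwwwwuuuuwvwwuvwv$wwu
  sorted[15] = wv$wwuwuwwwwuuuuwvwwuv
  sorted[16] = wvwwuvwv$wwuwuwwwwuuuu
  sorted[17] = wwuuuuwvwwuvwv$wwuwuww
  sorted[18] = wwuvwv$wwuwuwwwwuuuuwv
  sorted[19] = wwuwuwwwwuuuuwvwwuvwv$
  sorted[20] = wwwuuuuwvwwuvwv$wwuwuw
  sorted[21] = wwwwuuuuwvwwuvwv$wwuwu
sorted[8] = v$wwuwuwwwwuuuuwvwwuvw

Answer: v$wwuwuwwwwuuuuwvwwuvw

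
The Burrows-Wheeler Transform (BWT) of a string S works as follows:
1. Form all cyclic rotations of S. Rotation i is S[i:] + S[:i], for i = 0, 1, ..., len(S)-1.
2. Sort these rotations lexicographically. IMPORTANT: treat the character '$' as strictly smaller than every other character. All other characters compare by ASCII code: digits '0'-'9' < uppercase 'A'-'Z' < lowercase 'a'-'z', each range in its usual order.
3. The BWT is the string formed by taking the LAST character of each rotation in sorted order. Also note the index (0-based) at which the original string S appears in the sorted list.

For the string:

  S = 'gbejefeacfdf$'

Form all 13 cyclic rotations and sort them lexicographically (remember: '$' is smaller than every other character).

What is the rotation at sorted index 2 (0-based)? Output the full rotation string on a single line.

Answer: bejefeacfdf$g

Derivation:
All 13 rotations (rotation i = S[i:]+S[:i]):
  rot[0] = gbejefeacfdf$
  rot[1] = bejefeacfdf$g
  rot[2] = ejefeacfdf$gb
  rot[3] = jefeacfdf$gbe
  rot[4] = efeacfdf$gbej
  rot[5] = feacfdf$gbeje
  rot[6] = eacfdf$gbejef
  rot[7] = acfdf$gbejefe
  rot[8] = cfdf$gbejefea
  rot[9] = fdf$gbejefeac
  rot[10] = df$gbejefeacf
  rot[11] = f$gbejefeacfd
  rot[12] = $gbejefeacfdf
Sorted (with $ < everything):
  sorted[0] = $gbejefeacfdf
  sorted[1] = acfdf$gbejefe
  sorted[2] = bejefeacfdf$g
  sorted[3] = cfdf$gbejefea
  sorted[4] = df$gbejefeacf
  sorted[5] = eacfdf$gbejef
  sorted[6] = efeacfdf$gbej
  sorted[7] = ejefeacfdf$gb
  sorted[8] = f$gbejefeacfd
  sorted[9] = fdf$gbejefeac
  sorted[10] = feacfdf$gbeje
  sorted[11] = gbejefeacfdf$
  sorted[12] = jefeacfdf$gbe
sorted[2] = bejefeacfdf$g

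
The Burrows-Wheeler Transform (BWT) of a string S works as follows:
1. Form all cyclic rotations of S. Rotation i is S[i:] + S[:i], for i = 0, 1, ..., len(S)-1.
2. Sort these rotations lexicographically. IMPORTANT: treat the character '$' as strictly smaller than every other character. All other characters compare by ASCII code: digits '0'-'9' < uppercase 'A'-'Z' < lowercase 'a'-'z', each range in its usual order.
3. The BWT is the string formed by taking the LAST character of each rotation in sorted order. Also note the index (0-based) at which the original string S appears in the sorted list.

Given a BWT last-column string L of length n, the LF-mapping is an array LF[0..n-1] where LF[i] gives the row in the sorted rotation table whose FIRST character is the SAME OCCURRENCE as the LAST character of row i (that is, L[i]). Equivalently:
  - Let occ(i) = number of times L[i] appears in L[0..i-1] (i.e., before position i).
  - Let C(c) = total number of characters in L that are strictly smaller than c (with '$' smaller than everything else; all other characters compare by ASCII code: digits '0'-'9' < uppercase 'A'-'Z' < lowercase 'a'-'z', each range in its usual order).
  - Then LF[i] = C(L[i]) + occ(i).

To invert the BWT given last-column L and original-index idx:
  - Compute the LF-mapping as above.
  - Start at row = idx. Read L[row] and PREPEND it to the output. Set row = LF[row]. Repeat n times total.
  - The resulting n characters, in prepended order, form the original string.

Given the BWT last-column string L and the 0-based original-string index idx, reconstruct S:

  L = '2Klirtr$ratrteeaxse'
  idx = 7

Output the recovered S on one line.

Answer: extraterrestrialK2$

Derivation:
LF mapping: 1 2 9 8 10 15 11 0 12 3 16 13 17 5 6 4 18 14 7
Walk LF starting at row 7, prepending L[row]:
  step 1: row=7, L[7]='$', prepend. Next row=LF[7]=0
  step 2: row=0, L[0]='2', prepend. Next row=LF[0]=1
  step 3: row=1, L[1]='K', prepend. Next row=LF[1]=2
  step 4: row=2, L[2]='l', prepend. Next row=LF[2]=9
  step 5: row=9, L[9]='a', prepend. Next row=LF[9]=3
  step 6: row=3, L[3]='i', prepend. Next row=LF[3]=8
  step 7: row=8, L[8]='r', prepend. Next row=LF[8]=12
  step 8: row=12, L[12]='t', prepend. Next row=LF[12]=17
  step 9: row=17, L[17]='s', prepend. Next row=LF[17]=14
  step 10: row=14, L[14]='e', prepend. Next row=LF[14]=6
  step 11: row=6, L[6]='r', prepend. Next row=LF[6]=11
  step 12: row=11, L[11]='r', prepend. Next row=LF[11]=13
  step 13: row=13, L[13]='e', prepend. Next row=LF[13]=5
  step 14: row=5, L[5]='t', prepend. Next row=LF[5]=15
  step 15: row=15, L[15]='a', prepend. Next row=LF[15]=4
  step 16: row=4, L[4]='r', prepend. Next row=LF[4]=10
  step 17: row=10, L[10]='t', prepend. Next row=LF[10]=16
  step 18: row=16, L[16]='x', prepend. Next row=LF[16]=18
  step 19: row=18, L[18]='e', prepend. Next row=LF[18]=7
Reversed output: extraterrestrialK2$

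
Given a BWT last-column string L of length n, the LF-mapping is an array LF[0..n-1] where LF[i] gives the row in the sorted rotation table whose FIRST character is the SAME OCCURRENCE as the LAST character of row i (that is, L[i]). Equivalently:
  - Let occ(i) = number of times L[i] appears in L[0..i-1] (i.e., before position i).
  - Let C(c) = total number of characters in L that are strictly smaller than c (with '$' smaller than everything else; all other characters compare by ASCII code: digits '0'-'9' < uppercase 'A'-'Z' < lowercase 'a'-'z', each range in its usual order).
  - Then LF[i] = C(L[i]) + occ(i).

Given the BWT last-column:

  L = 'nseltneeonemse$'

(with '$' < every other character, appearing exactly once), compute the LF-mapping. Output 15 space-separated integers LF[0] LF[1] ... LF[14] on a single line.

Answer: 8 12 1 6 14 9 2 3 11 10 4 7 13 5 0

Derivation:
Char counts: '$':1, 'e':5, 'l':1, 'm':1, 'n':3, 'o':1, 's':2, 't':1
C (first-col start): C('$')=0, C('e')=1, C('l')=6, C('m')=7, C('n')=8, C('o')=11, C('s')=12, C('t')=14
L[0]='n': occ=0, LF[0]=C('n')+0=8+0=8
L[1]='s': occ=0, LF[1]=C('s')+0=12+0=12
L[2]='e': occ=0, LF[2]=C('e')+0=1+0=1
L[3]='l': occ=0, LF[3]=C('l')+0=6+0=6
L[4]='t': occ=0, LF[4]=C('t')+0=14+0=14
L[5]='n': occ=1, LF[5]=C('n')+1=8+1=9
L[6]='e': occ=1, LF[6]=C('e')+1=1+1=2
L[7]='e': occ=2, LF[7]=C('e')+2=1+2=3
L[8]='o': occ=0, LF[8]=C('o')+0=11+0=11
L[9]='n': occ=2, LF[9]=C('n')+2=8+2=10
L[10]='e': occ=3, LF[10]=C('e')+3=1+3=4
L[11]='m': occ=0, LF[11]=C('m')+0=7+0=7
L[12]='s': occ=1, LF[12]=C('s')+1=12+1=13
L[13]='e': occ=4, LF[13]=C('e')+4=1+4=5
L[14]='$': occ=0, LF[14]=C('$')+0=0+0=0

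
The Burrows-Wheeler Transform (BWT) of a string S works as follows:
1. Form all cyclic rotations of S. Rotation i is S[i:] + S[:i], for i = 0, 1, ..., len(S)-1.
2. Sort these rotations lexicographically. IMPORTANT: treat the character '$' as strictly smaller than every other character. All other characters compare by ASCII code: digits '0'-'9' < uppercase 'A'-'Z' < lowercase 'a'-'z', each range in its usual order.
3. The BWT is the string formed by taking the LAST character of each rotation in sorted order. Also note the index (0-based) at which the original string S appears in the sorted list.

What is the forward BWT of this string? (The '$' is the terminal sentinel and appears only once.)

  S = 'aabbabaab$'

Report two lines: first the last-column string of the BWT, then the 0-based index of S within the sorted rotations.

All 10 rotations (rotation i = S[i:]+S[:i]):
  rot[0] = aabbabaab$
  rot[1] = abbabaab$a
  rot[2] = bbabaab$aa
  rot[3] = babaab$aab
  rot[4] = abaab$aabb
  rot[5] = baab$aabba
  rot[6] = aab$aabbab
  rot[7] = ab$aabbaba
  rot[8] = b$aabbabaa
  rot[9] = $aabbabaab
Sorted (with $ < everything):
  sorted[0] = $aabbabaab  (last char: 'b')
  sorted[1] = aab$aabbab  (last char: 'b')
  sorted[2] = aabbabaab$  (last char: '$')
  sorted[3] = ab$aabbaba  (last char: 'a')
  sorted[4] = abaab$aabb  (last char: 'b')
  sorted[5] = abbabaab$a  (last char: 'a')
  sorted[6] = b$aabbabaa  (last char: 'a')
  sorted[7] = baab$aabba  (last char: 'a')
  sorted[8] = babaab$aab  (last char: 'b')
  sorted[9] = bbabaab$aa  (last char: 'a')
Last column: bb$abaaaba
Original string S is at sorted index 2

Answer: bb$abaaaba
2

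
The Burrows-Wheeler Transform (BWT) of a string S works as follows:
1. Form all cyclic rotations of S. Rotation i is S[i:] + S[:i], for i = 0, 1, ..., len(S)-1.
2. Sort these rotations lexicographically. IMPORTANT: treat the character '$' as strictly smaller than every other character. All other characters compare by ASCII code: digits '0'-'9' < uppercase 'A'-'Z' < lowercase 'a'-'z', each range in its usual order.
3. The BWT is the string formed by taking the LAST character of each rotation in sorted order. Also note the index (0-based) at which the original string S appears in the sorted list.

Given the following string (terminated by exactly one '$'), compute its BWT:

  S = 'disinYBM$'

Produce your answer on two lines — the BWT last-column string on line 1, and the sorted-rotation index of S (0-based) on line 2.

All 9 rotations (rotation i = S[i:]+S[:i]):
  rot[0] = disinYBM$
  rot[1] = isinYBM$d
  rot[2] = sinYBM$di
  rot[3] = inYBM$dis
  rot[4] = nYBM$disi
  rot[5] = YBM$disin
  rot[6] = BM$disinY
  rot[7] = M$disinYB
  rot[8] = $disinYBM
Sorted (with $ < everything):
  sorted[0] = $disinYBM  (last char: 'M')
  sorted[1] = BM$disinY  (last char: 'Y')
  sorted[2] = M$disinYB  (last char: 'B')
  sorted[3] = YBM$disin  (last char: 'n')
  sorted[4] = disinYBM$  (last char: '$')
  sorted[5] = inYBM$dis  (last char: 's')
  sorted[6] = isinYBM$d  (last char: 'd')
  sorted[7] = nYBM$disi  (last char: 'i')
  sorted[8] = sinYBM$di  (last char: 'i')
Last column: MYBn$sdii
Original string S is at sorted index 4

Answer: MYBn$sdii
4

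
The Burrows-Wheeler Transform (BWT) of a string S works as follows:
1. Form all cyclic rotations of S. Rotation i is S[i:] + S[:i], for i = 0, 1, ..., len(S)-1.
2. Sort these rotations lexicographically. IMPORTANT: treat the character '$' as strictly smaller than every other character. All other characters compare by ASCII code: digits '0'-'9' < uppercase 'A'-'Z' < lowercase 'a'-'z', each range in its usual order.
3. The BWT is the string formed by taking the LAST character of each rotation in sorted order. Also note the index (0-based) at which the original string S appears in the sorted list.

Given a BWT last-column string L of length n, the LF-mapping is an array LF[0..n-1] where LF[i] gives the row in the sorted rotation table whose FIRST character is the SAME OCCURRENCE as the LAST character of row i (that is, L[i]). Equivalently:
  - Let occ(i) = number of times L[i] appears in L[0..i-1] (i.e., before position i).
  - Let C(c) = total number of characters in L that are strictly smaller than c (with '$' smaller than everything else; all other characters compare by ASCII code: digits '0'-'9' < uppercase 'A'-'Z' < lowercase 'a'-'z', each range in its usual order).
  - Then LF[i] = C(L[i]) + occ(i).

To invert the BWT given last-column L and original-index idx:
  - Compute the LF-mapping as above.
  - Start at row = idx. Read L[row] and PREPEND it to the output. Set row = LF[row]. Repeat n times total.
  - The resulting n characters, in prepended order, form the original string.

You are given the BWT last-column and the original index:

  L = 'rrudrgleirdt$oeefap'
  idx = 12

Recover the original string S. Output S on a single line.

Answer: puddlerefrigerator$

Derivation:
LF mapping: 13 14 18 2 15 8 10 4 9 16 3 17 0 11 5 6 7 1 12
Walk LF starting at row 12, prepending L[row]:
  step 1: row=12, L[12]='$', prepend. Next row=LF[12]=0
  step 2: row=0, L[0]='r', prepend. Next row=LF[0]=13
  step 3: row=13, L[13]='o', prepend. Next row=LF[13]=11
  step 4: row=11, L[11]='t', prepend. Next row=LF[11]=17
  step 5: row=17, L[17]='a', prepend. Next row=LF[17]=1
  step 6: row=1, L[1]='r', prepend. Next row=LF[1]=14
  step 7: row=14, L[14]='e', prepend. Next row=LF[14]=5
  step 8: row=5, L[5]='g', prepend. Next row=LF[5]=8
  step 9: row=8, L[8]='i', prepend. Next row=LF[8]=9
  step 10: row=9, L[9]='r', prepend. Next row=LF[9]=16
  step 11: row=16, L[16]='f', prepend. Next row=LF[16]=7
  step 12: row=7, L[7]='e', prepend. Next row=LF[7]=4
  step 13: row=4, L[4]='r', prepend. Next row=LF[4]=15
  step 14: row=15, L[15]='e', prepend. Next row=LF[15]=6
  step 15: row=6, L[6]='l', prepend. Next row=LF[6]=10
  step 16: row=10, L[10]='d', prepend. Next row=LF[10]=3
  step 17: row=3, L[3]='d', prepend. Next row=LF[3]=2
  step 18: row=2, L[2]='u', prepend. Next row=LF[2]=18
  step 19: row=18, L[18]='p', prepend. Next row=LF[18]=12
Reversed output: puddlerefrigerator$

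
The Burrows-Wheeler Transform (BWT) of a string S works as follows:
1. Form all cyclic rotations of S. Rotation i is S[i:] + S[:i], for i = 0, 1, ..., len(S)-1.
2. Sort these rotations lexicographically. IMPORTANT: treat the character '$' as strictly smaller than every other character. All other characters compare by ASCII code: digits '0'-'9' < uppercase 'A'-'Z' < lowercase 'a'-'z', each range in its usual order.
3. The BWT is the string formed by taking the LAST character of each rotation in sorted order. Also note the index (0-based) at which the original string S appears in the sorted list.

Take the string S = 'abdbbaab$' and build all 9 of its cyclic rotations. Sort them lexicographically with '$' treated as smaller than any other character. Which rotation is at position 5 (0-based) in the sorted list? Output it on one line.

Answer: baab$abdb

Derivation:
All 9 rotations (rotation i = S[i:]+S[:i]):
  rot[0] = abdbbaab$
  rot[1] = bdbbaab$a
  rot[2] = dbbaab$ab
  rot[3] = bbaab$abd
  rot[4] = baab$abdb
  rot[5] = aab$abdbb
  rot[6] = ab$abdbba
  rot[7] = b$abdbbaa
  rot[8] = $abdbbaab
Sorted (with $ < everything):
  sorted[0] = $abdbbaab
  sorted[1] = aab$abdbb
  sorted[2] = ab$abdbba
  sorted[3] = abdbbaab$
  sorted[4] = b$abdbbaa
  sorted[5] = baab$abdb
  sorted[6] = bbaab$abd
  sorted[7] = bdbbaab$a
  sorted[8] = dbbaab$ab
sorted[5] = baab$abdb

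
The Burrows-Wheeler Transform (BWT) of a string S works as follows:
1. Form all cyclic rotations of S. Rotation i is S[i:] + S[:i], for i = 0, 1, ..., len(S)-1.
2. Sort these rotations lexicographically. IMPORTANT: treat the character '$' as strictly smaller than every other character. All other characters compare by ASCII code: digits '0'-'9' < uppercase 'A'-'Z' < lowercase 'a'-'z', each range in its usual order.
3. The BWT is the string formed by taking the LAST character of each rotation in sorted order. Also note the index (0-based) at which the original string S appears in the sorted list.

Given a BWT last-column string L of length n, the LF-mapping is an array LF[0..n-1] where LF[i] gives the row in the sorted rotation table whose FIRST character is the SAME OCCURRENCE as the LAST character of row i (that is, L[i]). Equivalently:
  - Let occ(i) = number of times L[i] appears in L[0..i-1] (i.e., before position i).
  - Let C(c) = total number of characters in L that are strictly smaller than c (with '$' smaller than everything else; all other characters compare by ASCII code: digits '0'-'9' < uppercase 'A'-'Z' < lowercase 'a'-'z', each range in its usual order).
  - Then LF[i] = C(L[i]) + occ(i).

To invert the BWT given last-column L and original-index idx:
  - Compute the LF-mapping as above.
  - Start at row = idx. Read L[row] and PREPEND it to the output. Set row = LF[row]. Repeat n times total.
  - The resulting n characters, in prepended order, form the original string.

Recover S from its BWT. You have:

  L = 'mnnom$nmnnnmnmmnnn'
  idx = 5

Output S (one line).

LF mapping: 1 7 8 17 2 0 9 3 10 11 12 4 13 5 6 14 15 16
Walk LF starting at row 5, prepending L[row]:
  step 1: row=5, L[5]='$', prepend. Next row=LF[5]=0
  step 2: row=0, L[0]='m', prepend. Next row=LF[0]=1
  step 3: row=1, L[1]='n', prepend. Next row=LF[1]=7
  step 4: row=7, L[7]='m', prepend. Next row=LF[7]=3
  step 5: row=3, L[3]='o', prepend. Next row=LF[3]=17
  step 6: row=17, L[17]='n', prepend. Next row=LF[17]=16
  step 7: row=16, L[16]='n', prepend. Next row=LF[16]=15
  step 8: row=15, L[15]='n', prepend. Next row=LF[15]=14
  step 9: row=14, L[14]='m', prepend. Next row=LF[14]=6
  step 10: row=6, L[6]='n', prepend. Next row=LF[6]=9
  step 11: row=9, L[9]='n', prepend. Next row=LF[9]=11
  step 12: row=11, L[11]='m', prepend. Next row=LF[11]=4
  step 13: row=4, L[4]='m', prepend. Next row=LF[4]=2
  step 14: row=2, L[2]='n', prepend. Next row=LF[2]=8
  step 15: row=8, L[8]='n', prepend. Next row=LF[8]=10
  step 16: row=10, L[10]='n', prepend. Next row=LF[10]=12
  step 17: row=12, L[12]='n', prepend. Next row=LF[12]=13
  step 18: row=13, L[13]='m', prepend. Next row=LF[13]=5
Reversed output: mnnnnmmnnmnnnomnm$

Answer: mnnnnmmnnmnnnomnm$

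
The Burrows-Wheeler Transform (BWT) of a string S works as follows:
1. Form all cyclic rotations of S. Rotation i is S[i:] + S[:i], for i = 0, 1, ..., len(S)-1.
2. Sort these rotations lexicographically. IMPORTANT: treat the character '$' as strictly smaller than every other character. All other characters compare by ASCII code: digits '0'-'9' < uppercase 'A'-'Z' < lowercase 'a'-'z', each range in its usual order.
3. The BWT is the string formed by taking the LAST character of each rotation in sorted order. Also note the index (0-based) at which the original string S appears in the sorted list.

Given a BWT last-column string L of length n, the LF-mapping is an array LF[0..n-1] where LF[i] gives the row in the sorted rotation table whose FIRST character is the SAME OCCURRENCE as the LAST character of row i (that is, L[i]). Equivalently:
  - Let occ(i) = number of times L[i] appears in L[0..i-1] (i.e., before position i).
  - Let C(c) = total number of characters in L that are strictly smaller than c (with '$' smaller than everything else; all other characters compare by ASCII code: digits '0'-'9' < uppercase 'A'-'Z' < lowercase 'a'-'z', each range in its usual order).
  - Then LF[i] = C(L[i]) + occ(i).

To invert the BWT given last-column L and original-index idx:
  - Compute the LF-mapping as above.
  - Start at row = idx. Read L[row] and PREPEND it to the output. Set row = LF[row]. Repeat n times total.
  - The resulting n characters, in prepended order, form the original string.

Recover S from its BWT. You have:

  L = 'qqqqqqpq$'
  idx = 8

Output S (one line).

Answer: qqqqpqqq$

Derivation:
LF mapping: 2 3 4 5 6 7 1 8 0
Walk LF starting at row 8, prepending L[row]:
  step 1: row=8, L[8]='$', prepend. Next row=LF[8]=0
  step 2: row=0, L[0]='q', prepend. Next row=LF[0]=2
  step 3: row=2, L[2]='q', prepend. Next row=LF[2]=4
  step 4: row=4, L[4]='q', prepend. Next row=LF[4]=6
  step 5: row=6, L[6]='p', prepend. Next row=LF[6]=1
  step 6: row=1, L[1]='q', prepend. Next row=LF[1]=3
  step 7: row=3, L[3]='q', prepend. Next row=LF[3]=5
  step 8: row=5, L[5]='q', prepend. Next row=LF[5]=7
  step 9: row=7, L[7]='q', prepend. Next row=LF[7]=8
Reversed output: qqqqpqqq$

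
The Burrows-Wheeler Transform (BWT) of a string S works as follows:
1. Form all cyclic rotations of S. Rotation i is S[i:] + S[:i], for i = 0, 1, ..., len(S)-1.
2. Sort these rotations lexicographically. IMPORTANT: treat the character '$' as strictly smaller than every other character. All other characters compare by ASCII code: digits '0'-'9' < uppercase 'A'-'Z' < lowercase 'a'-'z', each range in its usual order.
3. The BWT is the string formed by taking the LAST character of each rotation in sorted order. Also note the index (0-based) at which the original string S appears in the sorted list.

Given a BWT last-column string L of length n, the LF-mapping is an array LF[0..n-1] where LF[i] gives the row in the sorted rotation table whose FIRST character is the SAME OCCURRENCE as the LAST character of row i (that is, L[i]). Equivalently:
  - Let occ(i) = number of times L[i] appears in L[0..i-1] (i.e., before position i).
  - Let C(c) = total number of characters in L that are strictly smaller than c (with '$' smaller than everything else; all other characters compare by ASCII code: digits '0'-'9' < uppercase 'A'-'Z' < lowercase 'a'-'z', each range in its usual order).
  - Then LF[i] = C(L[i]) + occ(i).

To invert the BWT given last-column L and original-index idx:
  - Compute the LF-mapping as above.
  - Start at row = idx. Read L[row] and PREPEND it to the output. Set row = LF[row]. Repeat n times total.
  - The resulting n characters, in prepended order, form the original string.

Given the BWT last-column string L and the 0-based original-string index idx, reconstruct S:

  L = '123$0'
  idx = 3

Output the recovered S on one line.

Answer: 2031$

Derivation:
LF mapping: 2 3 4 0 1
Walk LF starting at row 3, prepending L[row]:
  step 1: row=3, L[3]='$', prepend. Next row=LF[3]=0
  step 2: row=0, L[0]='1', prepend. Next row=LF[0]=2
  step 3: row=2, L[2]='3', prepend. Next row=LF[2]=4
  step 4: row=4, L[4]='0', prepend. Next row=LF[4]=1
  step 5: row=1, L[1]='2', prepend. Next row=LF[1]=3
Reversed output: 2031$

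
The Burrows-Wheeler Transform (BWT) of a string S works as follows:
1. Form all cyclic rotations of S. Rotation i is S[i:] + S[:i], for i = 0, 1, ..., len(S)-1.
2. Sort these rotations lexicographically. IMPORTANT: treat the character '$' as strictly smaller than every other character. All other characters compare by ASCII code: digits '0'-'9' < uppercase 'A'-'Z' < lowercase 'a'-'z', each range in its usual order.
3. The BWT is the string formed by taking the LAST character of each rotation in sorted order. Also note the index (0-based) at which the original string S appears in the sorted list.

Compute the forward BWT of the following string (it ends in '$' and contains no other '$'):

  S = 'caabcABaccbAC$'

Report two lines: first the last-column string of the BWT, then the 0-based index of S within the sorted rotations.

All 14 rotations (rotation i = S[i:]+S[:i]):
  rot[0] = caabcABaccbAC$
  rot[1] = aabcABaccbAC$c
  rot[2] = abcABaccbAC$ca
  rot[3] = bcABaccbAC$caa
  rot[4] = cABaccbAC$caab
  rot[5] = ABaccbAC$caabc
  rot[6] = BaccbAC$caabcA
  rot[7] = accbAC$caabcAB
  rot[8] = ccbAC$caabcABa
  rot[9] = cbAC$caabcABac
  rot[10] = bAC$caabcABacc
  rot[11] = AC$caabcABaccb
  rot[12] = C$caabcABaccbA
  rot[13] = $caabcABaccbAC
Sorted (with $ < everything):
  sorted[0] = $caabcABaccbAC  (last char: 'C')
  sorted[1] = ABaccbAC$caabc  (last char: 'c')
  sorted[2] = AC$caabcABaccb  (last char: 'b')
  sorted[3] = BaccbAC$caabcA  (last char: 'A')
  sorted[4] = C$caabcABaccbA  (last char: 'A')
  sorted[5] = aabcABaccbAC$c  (last char: 'c')
  sorted[6] = abcABaccbAC$ca  (last char: 'a')
  sorted[7] = accbAC$caabcAB  (last char: 'B')
  sorted[8] = bAC$caabcABacc  (last char: 'c')
  sorted[9] = bcABaccbAC$caa  (last char: 'a')
  sorted[10] = cABaccbAC$caab  (last char: 'b')
  sorted[11] = caabcABaccbAC$  (last char: '$')
  sorted[12] = cbAC$caabcABac  (last char: 'c')
  sorted[13] = ccbAC$caabcABa  (last char: 'a')
Last column: CcbAAcaBcab$ca
Original string S is at sorted index 11

Answer: CcbAAcaBcab$ca
11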